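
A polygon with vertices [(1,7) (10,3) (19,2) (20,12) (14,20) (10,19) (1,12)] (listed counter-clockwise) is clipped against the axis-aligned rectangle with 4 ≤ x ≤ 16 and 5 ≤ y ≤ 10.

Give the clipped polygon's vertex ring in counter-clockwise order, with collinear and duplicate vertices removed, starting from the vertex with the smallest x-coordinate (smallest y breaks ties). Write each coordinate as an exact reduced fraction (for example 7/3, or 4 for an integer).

Clipped polygon: [(4,17/3) (11/2,5) (16,5) (16,10) (4,10)]

1. After x ≥ 4: [(4,17/3) (10,3) (19,2) (20,12) (14,20) (10,19) (4,43/3)]
2. After x ≤ 16: [(4,17/3) (10,3) (16,7/3) (16,52/3) (14,20) (10,19) (4,43/3)]
3. After y ≥ 5: [(4,17/3) (11/2,5) (16,5) (16,52/3) (14,20) (10,19) (4,43/3)]
4. After y ≤ 10: [(4,10) (4,17/3) (11/2,5) (16,5) (16,10)]
5. Canonical ring: [(4,17/3) (11/2,5) (16,5) (16,10) (4,10)]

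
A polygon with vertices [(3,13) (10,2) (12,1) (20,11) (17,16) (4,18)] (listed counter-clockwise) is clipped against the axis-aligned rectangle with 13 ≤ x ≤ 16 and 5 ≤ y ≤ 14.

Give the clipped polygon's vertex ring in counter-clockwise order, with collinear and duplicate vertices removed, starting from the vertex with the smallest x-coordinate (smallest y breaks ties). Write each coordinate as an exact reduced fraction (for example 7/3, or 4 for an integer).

1. After x ≥ 13: [(13,9/4) (20,11) (17,16) (13,216/13)]
2. After x ≤ 16: [(13,9/4) (16,6) (16,210/13) (13,216/13)]
3. After y ≥ 5: [(13,5) (76/5,5) (16,6) (16,210/13) (13,216/13)]
4. After y ≤ 14: [(13,14) (13,5) (76/5,5) (16,6) (16,14)]
5. Canonical ring: [(13,5) (76/5,5) (16,6) (16,14) (13,14)]

Clipped polygon: [(13,5) (76/5,5) (16,6) (16,14) (13,14)]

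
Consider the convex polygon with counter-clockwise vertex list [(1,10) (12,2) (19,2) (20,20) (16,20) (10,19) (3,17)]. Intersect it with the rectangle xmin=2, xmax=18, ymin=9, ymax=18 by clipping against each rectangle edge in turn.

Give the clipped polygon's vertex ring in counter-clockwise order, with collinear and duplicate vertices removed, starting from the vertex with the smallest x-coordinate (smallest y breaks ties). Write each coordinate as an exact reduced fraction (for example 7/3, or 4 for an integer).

Clipped polygon: [(2,102/11) (19/8,9) (18,9) (18,18) (13/2,18) (3,17) (2,27/2)]

1. After x ≥ 2: [(2,27/2) (2,102/11) (12,2) (19,2) (20,20) (16,20) (10,19) (3,17)]
2. After x ≤ 18: [(2,27/2) (2,102/11) (12,2) (18,2) (18,20) (16,20) (10,19) (3,17)]
3. After y ≥ 9: [(2,27/2) (2,102/11) (19/8,9) (18,9) (18,20) (16,20) (10,19) (3,17)]
4. After y ≤ 18: [(2,27/2) (2,102/11) (19/8,9) (18,9) (18,18) (13/2,18) (3,17)]
5. Canonical ring: [(2,102/11) (19/8,9) (18,9) (18,18) (13/2,18) (3,17) (2,27/2)]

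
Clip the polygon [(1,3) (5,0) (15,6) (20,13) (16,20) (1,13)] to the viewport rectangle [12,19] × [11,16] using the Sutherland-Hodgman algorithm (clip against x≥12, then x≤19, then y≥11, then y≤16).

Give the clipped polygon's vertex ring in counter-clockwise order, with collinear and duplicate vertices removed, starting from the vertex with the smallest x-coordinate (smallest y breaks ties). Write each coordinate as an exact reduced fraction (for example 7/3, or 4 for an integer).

Clipped polygon: [(12,11) (130/7,11) (19,58/5) (19,59/4) (128/7,16) (12,16)]

1. After x ≥ 12: [(12,21/5) (15,6) (20,13) (16,20) (12,272/15)]
2. After x ≤ 19: [(12,21/5) (15,6) (19,58/5) (19,59/4) (16,20) (12,272/15)]
3. After y ≥ 11: [(12,11) (130/7,11) (19,58/5) (19,59/4) (16,20) (12,272/15)]
4. After y ≤ 16: [(12,16) (12,11) (130/7,11) (19,58/5) (19,59/4) (128/7,16)]
5. Canonical ring: [(12,11) (130/7,11) (19,58/5) (19,59/4) (128/7,16) (12,16)]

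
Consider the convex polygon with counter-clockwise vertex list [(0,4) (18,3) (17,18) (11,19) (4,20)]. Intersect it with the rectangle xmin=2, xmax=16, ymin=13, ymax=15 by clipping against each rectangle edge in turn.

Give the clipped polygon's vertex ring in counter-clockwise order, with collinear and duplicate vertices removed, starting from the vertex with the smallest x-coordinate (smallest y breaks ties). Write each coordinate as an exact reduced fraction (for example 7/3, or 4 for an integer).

1. After x ≥ 2: [(2,12) (2,35/9) (18,3) (17,18) (11,19) (4,20)]
2. After x ≤ 16: [(2,12) (2,35/9) (16,28/9) (16,109/6) (11,19) (4,20)]
3. After y ≥ 13: [(9/4,13) (16,13) (16,109/6) (11,19) (4,20)]
4. After y ≤ 15: [(11/4,15) (9/4,13) (16,13) (16,15)]
5. Canonical ring: [(9/4,13) (16,13) (16,15) (11/4,15)]

Clipped polygon: [(9/4,13) (16,13) (16,15) (11/4,15)]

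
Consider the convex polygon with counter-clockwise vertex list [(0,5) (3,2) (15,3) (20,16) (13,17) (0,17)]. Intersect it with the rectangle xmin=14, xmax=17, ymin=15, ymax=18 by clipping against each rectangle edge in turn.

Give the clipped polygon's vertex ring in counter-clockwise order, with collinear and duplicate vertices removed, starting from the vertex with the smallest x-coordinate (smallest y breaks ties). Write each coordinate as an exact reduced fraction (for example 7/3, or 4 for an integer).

1. After x ≥ 14: [(14,35/12) (15,3) (20,16) (14,118/7)]
2. After x ≤ 17: [(14,35/12) (15,3) (17,41/5) (17,115/7) (14,118/7)]
3. After y ≥ 15: [(14,15) (17,15) (17,115/7) (14,118/7)]
4. After y ≤ 18: [(14,15) (17,15) (17,115/7) (14,118/7)]
5. Canonical ring: [(14,15) (17,15) (17,115/7) (14,118/7)]

Clipped polygon: [(14,15) (17,15) (17,115/7) (14,118/7)]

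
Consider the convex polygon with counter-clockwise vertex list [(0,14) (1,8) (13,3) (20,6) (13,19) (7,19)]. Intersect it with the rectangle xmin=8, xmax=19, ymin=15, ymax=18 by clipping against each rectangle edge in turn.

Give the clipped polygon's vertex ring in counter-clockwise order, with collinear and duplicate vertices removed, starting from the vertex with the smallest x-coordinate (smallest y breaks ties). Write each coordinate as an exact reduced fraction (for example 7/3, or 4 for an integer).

1. After x ≥ 8: [(8,61/12) (13,3) (20,6) (13,19) (8,19)]
2. After x ≤ 19: [(8,61/12) (13,3) (19,39/7) (19,55/7) (13,19) (8,19)]
3. After y ≥ 15: [(8,15) (197/13,15) (13,19) (8,19)]
4. After y ≤ 18: [(8,18) (8,15) (197/13,15) (176/13,18)]
5. Canonical ring: [(8,15) (197/13,15) (176/13,18) (8,18)]

Clipped polygon: [(8,15) (197/13,15) (176/13,18) (8,18)]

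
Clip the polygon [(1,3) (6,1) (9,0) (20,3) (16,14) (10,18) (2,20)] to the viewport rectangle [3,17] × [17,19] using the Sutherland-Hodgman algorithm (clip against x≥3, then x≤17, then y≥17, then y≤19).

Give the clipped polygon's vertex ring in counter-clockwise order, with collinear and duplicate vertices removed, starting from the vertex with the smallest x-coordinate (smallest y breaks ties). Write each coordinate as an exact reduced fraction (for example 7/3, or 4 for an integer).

1. After x ≥ 3: [(3,11/5) (6,1) (9,0) (20,3) (16,14) (10,18) (3,79/4)]
2. After x ≤ 17: [(3,11/5) (6,1) (9,0) (17,24/11) (17,45/4) (16,14) (10,18) (3,79/4)]
3. After y ≥ 17: [(3,17) (23/2,17) (10,18) (3,79/4)]
4. After y ≤ 19: [(3,19) (3,17) (23/2,17) (10,18) (6,19)]
5. Canonical ring: [(3,17) (23/2,17) (10,18) (6,19) (3,19)]

Clipped polygon: [(3,17) (23/2,17) (10,18) (6,19) (3,19)]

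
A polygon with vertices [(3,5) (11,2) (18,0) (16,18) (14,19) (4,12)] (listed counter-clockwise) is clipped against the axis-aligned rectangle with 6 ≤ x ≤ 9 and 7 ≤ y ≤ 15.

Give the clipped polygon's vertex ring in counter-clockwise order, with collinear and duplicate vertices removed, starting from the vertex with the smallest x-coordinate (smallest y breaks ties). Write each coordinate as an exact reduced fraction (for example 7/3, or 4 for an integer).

1. After x ≥ 6: [(6,31/8) (11,2) (18,0) (16,18) (14,19) (6,67/5)]
2. After x ≤ 9: [(6,31/8) (9,11/4) (9,31/2) (6,67/5)]
3. After y ≥ 7: [(6,7) (9,7) (9,31/2) (6,67/5)]
4. After y ≤ 15: [(6,7) (9,7) (9,15) (58/7,15) (6,67/5)]
5. Canonical ring: [(6,7) (9,7) (9,15) (58/7,15) (6,67/5)]

Clipped polygon: [(6,7) (9,7) (9,15) (58/7,15) (6,67/5)]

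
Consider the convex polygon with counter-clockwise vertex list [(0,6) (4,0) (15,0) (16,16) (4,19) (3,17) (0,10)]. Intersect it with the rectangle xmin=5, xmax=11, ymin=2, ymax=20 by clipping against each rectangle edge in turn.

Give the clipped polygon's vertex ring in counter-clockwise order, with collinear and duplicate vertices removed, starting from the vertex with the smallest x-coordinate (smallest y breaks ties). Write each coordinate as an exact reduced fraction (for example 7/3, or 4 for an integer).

Clipped polygon: [(5,2) (11,2) (11,69/4) (5,75/4)]

1. After x ≥ 5: [(5,0) (15,0) (16,16) (5,75/4)]
2. After x ≤ 11: [(5,0) (11,0) (11,69/4) (5,75/4)]
3. After y ≥ 2: [(5,2) (11,2) (11,69/4) (5,75/4)]
4. After y ≤ 20: [(5,2) (11,2) (11,69/4) (5,75/4)]
5. Canonical ring: [(5,2) (11,2) (11,69/4) (5,75/4)]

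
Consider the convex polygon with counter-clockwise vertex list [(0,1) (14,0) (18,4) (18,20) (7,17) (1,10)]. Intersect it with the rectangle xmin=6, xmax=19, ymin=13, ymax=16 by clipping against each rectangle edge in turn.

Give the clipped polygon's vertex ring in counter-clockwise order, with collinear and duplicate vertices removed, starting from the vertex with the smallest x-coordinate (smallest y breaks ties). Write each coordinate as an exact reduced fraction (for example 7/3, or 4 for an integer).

1. After x ≥ 6: [(6,4/7) (14,0) (18,4) (18,20) (7,17) (6,95/6)]
2. After x ≤ 19: [(6,4/7) (14,0) (18,4) (18,20) (7,17) (6,95/6)]
3. After y ≥ 13: [(6,13) (18,13) (18,20) (7,17) (6,95/6)]
4. After y ≤ 16: [(6,13) (18,13) (18,16) (43/7,16) (6,95/6)]
5. Canonical ring: [(6,13) (18,13) (18,16) (43/7,16) (6,95/6)]

Clipped polygon: [(6,13) (18,13) (18,16) (43/7,16) (6,95/6)]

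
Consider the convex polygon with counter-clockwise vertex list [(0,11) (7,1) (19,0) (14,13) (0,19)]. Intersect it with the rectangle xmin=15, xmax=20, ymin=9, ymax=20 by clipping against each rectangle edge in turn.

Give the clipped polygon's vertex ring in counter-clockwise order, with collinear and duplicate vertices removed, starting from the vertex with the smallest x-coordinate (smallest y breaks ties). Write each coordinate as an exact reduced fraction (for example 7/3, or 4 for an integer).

1. After x ≥ 15: [(15,1/3) (19,0) (15,52/5)]
2. After x ≤ 20: [(15,1/3) (19,0) (15,52/5)]
3. After y ≥ 9: [(15,9) (202/13,9) (15,52/5)]
4. After y ≤ 20: [(15,9) (202/13,9) (15,52/5)]
5. Canonical ring: [(15,9) (202/13,9) (15,52/5)]

Clipped polygon: [(15,9) (202/13,9) (15,52/5)]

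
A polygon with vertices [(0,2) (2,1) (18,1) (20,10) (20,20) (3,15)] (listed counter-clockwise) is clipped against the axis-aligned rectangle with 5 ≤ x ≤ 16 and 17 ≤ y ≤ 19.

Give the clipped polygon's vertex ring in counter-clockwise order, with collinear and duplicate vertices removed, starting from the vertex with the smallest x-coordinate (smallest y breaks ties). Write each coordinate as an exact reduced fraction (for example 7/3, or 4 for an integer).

Clipped polygon: [(49/5,17) (16,17) (16,320/17)]

1. After x ≥ 5: [(5,1) (18,1) (20,10) (20,20) (5,265/17)]
2. After x ≤ 16: [(5,1) (16,1) (16,320/17) (5,265/17)]
3. After y ≥ 17: [(16,17) (16,320/17) (49/5,17)]
4. After y ≤ 19: [(16,17) (16,320/17) (49/5,17)]
5. Canonical ring: [(49/5,17) (16,17) (16,320/17)]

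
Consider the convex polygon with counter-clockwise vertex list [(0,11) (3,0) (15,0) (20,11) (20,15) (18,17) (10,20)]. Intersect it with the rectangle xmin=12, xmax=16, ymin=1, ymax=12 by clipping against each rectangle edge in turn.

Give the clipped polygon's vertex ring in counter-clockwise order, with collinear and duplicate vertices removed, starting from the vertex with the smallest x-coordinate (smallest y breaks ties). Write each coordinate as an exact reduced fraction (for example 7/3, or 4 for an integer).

Clipped polygon: [(12,1) (170/11,1) (16,11/5) (16,12) (12,12)]

1. After x ≥ 12: [(12,0) (15,0) (20,11) (20,15) (18,17) (12,77/4)]
2. After x ≤ 16: [(12,0) (15,0) (16,11/5) (16,71/4) (12,77/4)]
3. After y ≥ 1: [(12,1) (170/11,1) (16,11/5) (16,71/4) (12,77/4)]
4. After y ≤ 12: [(12,12) (12,1) (170/11,1) (16,11/5) (16,12)]
5. Canonical ring: [(12,1) (170/11,1) (16,11/5) (16,12) (12,12)]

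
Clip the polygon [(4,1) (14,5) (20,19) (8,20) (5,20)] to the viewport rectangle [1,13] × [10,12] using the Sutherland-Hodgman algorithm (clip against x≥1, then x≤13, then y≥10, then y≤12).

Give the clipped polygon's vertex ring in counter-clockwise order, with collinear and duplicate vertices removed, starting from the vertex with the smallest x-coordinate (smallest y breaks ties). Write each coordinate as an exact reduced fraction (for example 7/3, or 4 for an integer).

Clipped polygon: [(85/19,10) (13,10) (13,12) (87/19,12)]

1. After x ≥ 1: [(4,1) (14,5) (20,19) (8,20) (5,20)]
2. After x ≤ 13: [(4,1) (13,23/5) (13,235/12) (8,20) (5,20)]
3. After y ≥ 10: [(85/19,10) (13,10) (13,235/12) (8,20) (5,20)]
4. After y ≤ 12: [(87/19,12) (85/19,10) (13,10) (13,12)]
5. Canonical ring: [(85/19,10) (13,10) (13,12) (87/19,12)]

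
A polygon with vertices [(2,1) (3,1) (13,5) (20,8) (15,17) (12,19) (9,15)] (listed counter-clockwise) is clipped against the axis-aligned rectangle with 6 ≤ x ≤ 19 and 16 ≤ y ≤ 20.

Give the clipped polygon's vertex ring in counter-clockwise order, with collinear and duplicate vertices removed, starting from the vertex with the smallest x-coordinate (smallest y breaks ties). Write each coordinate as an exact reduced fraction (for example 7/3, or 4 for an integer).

Clipped polygon: [(39/4,16) (140/9,16) (15,17) (12,19)]

1. After x ≥ 6: [(6,9) (6,11/5) (13,5) (20,8) (15,17) (12,19) (9,15)]
2. After x ≤ 19: [(6,9) (6,11/5) (13,5) (19,53/7) (19,49/5) (15,17) (12,19) (9,15)]
3. After y ≥ 16: [(140/9,16) (15,17) (12,19) (39/4,16)]
4. After y ≤ 20: [(140/9,16) (15,17) (12,19) (39/4,16)]
5. Canonical ring: [(39/4,16) (140/9,16) (15,17) (12,19)]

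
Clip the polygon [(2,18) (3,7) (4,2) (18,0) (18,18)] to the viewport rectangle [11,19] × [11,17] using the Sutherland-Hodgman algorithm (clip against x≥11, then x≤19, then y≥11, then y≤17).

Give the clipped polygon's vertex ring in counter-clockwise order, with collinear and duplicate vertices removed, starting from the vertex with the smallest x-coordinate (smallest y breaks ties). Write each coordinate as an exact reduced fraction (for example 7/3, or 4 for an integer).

Clipped polygon: [(11,11) (18,11) (18,17) (11,17)]

1. After x ≥ 11: [(11,18) (11,1) (18,0) (18,18)]
2. After x ≤ 19: [(11,18) (11,1) (18,0) (18,18)]
3. After y ≥ 11: [(11,18) (11,11) (18,11) (18,18)]
4. After y ≤ 17: [(11,17) (11,11) (18,11) (18,17)]
5. Canonical ring: [(11,11) (18,11) (18,17) (11,17)]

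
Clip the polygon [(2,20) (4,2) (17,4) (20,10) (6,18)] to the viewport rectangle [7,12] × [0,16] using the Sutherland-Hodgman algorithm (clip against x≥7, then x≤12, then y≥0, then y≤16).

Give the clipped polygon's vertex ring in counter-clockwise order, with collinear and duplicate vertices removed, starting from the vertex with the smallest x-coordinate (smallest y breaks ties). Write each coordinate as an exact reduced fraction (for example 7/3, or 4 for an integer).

Clipped polygon: [(7,32/13) (12,42/13) (12,102/7) (19/2,16) (7,16)]

1. After x ≥ 7: [(7,32/13) (17,4) (20,10) (7,122/7)]
2. After x ≤ 12: [(7,32/13) (12,42/13) (12,102/7) (7,122/7)]
3. After y ≥ 0: [(7,32/13) (12,42/13) (12,102/7) (7,122/7)]
4. After y ≤ 16: [(7,16) (7,32/13) (12,42/13) (12,102/7) (19/2,16)]
5. Canonical ring: [(7,32/13) (12,42/13) (12,102/7) (19/2,16) (7,16)]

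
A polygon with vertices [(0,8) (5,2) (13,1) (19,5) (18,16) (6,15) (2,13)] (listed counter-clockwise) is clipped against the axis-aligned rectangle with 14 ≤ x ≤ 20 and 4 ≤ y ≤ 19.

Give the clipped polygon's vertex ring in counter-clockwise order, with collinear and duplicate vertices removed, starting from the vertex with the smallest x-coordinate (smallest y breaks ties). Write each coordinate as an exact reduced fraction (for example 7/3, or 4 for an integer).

Clipped polygon: [(14,4) (35/2,4) (19,5) (18,16) (14,47/3)]

1. After x ≥ 14: [(14,5/3) (19,5) (18,16) (14,47/3)]
2. After x ≤ 20: [(14,5/3) (19,5) (18,16) (14,47/3)]
3. After y ≥ 4: [(14,4) (35/2,4) (19,5) (18,16) (14,47/3)]
4. After y ≤ 19: [(14,4) (35/2,4) (19,5) (18,16) (14,47/3)]
5. Canonical ring: [(14,4) (35/2,4) (19,5) (18,16) (14,47/3)]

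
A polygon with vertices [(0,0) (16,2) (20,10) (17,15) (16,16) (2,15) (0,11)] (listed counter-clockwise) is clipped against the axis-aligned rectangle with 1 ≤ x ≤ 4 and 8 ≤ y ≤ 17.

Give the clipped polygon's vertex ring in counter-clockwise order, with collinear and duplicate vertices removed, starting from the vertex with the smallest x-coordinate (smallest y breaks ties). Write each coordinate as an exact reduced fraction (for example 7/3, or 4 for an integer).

Clipped polygon: [(1,8) (4,8) (4,106/7) (2,15) (1,13)]

1. After x ≥ 1: [(1,1/8) (16,2) (20,10) (17,15) (16,16) (2,15) (1,13)]
2. After x ≤ 4: [(1,1/8) (4,1/2) (4,106/7) (2,15) (1,13)]
3. After y ≥ 8: [(1,8) (4,8) (4,106/7) (2,15) (1,13)]
4. After y ≤ 17: [(1,8) (4,8) (4,106/7) (2,15) (1,13)]
5. Canonical ring: [(1,8) (4,8) (4,106/7) (2,15) (1,13)]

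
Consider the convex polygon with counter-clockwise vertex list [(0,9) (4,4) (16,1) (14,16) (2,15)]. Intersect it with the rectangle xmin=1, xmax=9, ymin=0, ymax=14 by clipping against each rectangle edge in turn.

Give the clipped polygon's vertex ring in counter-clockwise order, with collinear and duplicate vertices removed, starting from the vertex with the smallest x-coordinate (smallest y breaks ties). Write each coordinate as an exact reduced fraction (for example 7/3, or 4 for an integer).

1. After x ≥ 1: [(1,12) (1,31/4) (4,4) (16,1) (14,16) (2,15)]
2. After x ≤ 9: [(1,12) (1,31/4) (4,4) (9,11/4) (9,187/12) (2,15)]
3. After y ≥ 0: [(1,12) (1,31/4) (4,4) (9,11/4) (9,187/12) (2,15)]
4. After y ≤ 14: [(5/3,14) (1,12) (1,31/4) (4,4) (9,11/4) (9,14)]
5. Canonical ring: [(1,31/4) (4,4) (9,11/4) (9,14) (5/3,14) (1,12)]

Clipped polygon: [(1,31/4) (4,4) (9,11/4) (9,14) (5/3,14) (1,12)]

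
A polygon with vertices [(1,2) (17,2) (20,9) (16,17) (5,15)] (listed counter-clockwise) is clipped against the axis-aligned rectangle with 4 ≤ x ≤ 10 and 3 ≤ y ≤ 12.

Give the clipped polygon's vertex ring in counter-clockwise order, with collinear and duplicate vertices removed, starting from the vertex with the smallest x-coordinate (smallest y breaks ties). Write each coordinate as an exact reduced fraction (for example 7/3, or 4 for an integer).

1. After x ≥ 4: [(4,47/4) (4,2) (17,2) (20,9) (16,17) (5,15)]
2. After x ≤ 10: [(4,47/4) (4,2) (10,2) (10,175/11) (5,15)]
3. After y ≥ 3: [(4,47/4) (4,3) (10,3) (10,175/11) (5,15)]
4. After y ≤ 12: [(53/13,12) (4,47/4) (4,3) (10,3) (10,12)]
5. Canonical ring: [(4,3) (10,3) (10,12) (53/13,12) (4,47/4)]

Clipped polygon: [(4,3) (10,3) (10,12) (53/13,12) (4,47/4)]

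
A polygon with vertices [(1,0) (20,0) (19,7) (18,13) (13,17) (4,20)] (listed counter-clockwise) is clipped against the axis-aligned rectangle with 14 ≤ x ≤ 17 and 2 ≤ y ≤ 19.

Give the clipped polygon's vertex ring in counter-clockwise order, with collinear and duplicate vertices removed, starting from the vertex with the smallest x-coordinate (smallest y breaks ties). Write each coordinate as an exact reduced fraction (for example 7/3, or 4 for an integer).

Clipped polygon: [(14,2) (17,2) (17,69/5) (14,81/5)]

1. After x ≥ 14: [(14,0) (20,0) (19,7) (18,13) (14,81/5)]
2. After x ≤ 17: [(14,0) (17,0) (17,69/5) (14,81/5)]
3. After y ≥ 2: [(14,2) (17,2) (17,69/5) (14,81/5)]
4. After y ≤ 19: [(14,2) (17,2) (17,69/5) (14,81/5)]
5. Canonical ring: [(14,2) (17,2) (17,69/5) (14,81/5)]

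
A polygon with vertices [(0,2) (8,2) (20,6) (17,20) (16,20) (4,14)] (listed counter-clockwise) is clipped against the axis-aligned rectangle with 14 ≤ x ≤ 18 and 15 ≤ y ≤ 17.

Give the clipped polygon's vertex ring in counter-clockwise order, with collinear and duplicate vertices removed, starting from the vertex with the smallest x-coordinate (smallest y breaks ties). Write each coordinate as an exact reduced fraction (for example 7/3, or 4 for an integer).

1. After x ≥ 14: [(14,4) (20,6) (17,20) (16,20) (14,19)]
2. After x ≤ 18: [(14,4) (18,16/3) (18,46/3) (17,20) (16,20) (14,19)]
3. After y ≥ 15: [(14,15) (18,15) (18,46/3) (17,20) (16,20) (14,19)]
4. After y ≤ 17: [(14,17) (14,15) (18,15) (18,46/3) (247/14,17)]
5. Canonical ring: [(14,15) (18,15) (18,46/3) (247/14,17) (14,17)]

Clipped polygon: [(14,15) (18,15) (18,46/3) (247/14,17) (14,17)]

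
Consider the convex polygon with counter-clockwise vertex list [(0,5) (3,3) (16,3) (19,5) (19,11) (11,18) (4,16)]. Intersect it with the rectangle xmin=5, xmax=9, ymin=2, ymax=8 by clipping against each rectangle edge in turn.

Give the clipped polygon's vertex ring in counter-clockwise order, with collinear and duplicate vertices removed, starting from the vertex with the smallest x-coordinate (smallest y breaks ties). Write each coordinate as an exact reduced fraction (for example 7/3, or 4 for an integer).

Clipped polygon: [(5,3) (9,3) (9,8) (5,8)]

1. After x ≥ 5: [(5,3) (16,3) (19,5) (19,11) (11,18) (5,114/7)]
2. After x ≤ 9: [(5,3) (9,3) (9,122/7) (5,114/7)]
3. After y ≥ 2: [(5,3) (9,3) (9,122/7) (5,114/7)]
4. After y ≤ 8: [(5,8) (5,3) (9,3) (9,8)]
5. Canonical ring: [(5,3) (9,3) (9,8) (5,8)]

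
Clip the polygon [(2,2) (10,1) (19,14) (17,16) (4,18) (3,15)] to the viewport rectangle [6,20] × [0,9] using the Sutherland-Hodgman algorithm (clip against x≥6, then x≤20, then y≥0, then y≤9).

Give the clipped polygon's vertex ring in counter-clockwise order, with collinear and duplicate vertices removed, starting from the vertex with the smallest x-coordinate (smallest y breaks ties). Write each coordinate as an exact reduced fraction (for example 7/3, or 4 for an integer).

1. After x ≥ 6: [(6,3/2) (10,1) (19,14) (17,16) (6,230/13)]
2. After x ≤ 20: [(6,3/2) (10,1) (19,14) (17,16) (6,230/13)]
3. After y ≥ 0: [(6,3/2) (10,1) (19,14) (17,16) (6,230/13)]
4. After y ≤ 9: [(6,9) (6,3/2) (10,1) (202/13,9)]
5. Canonical ring: [(6,3/2) (10,1) (202/13,9) (6,9)]

Clipped polygon: [(6,3/2) (10,1) (202/13,9) (6,9)]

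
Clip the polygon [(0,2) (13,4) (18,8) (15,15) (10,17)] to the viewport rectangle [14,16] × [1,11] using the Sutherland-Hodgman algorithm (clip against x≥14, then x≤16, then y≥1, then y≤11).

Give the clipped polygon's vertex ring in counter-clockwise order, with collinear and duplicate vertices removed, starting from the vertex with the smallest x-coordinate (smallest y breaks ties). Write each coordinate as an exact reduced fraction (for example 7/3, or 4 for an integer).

Clipped polygon: [(14,24/5) (16,32/5) (16,11) (14,11)]

1. After x ≥ 14: [(14,24/5) (18,8) (15,15) (14,77/5)]
2. After x ≤ 16: [(14,24/5) (16,32/5) (16,38/3) (15,15) (14,77/5)]
3. After y ≥ 1: [(14,24/5) (16,32/5) (16,38/3) (15,15) (14,77/5)]
4. After y ≤ 11: [(14,11) (14,24/5) (16,32/5) (16,11)]
5. Canonical ring: [(14,24/5) (16,32/5) (16,11) (14,11)]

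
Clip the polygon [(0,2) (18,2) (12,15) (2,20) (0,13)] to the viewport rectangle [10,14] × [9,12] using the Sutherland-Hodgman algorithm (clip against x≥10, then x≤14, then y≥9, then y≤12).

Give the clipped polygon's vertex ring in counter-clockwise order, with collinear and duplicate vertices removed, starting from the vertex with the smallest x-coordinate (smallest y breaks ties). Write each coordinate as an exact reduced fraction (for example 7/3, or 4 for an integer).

Clipped polygon: [(10,9) (14,9) (14,32/3) (174/13,12) (10,12)]

1. After x ≥ 10: [(10,2) (18,2) (12,15) (10,16)]
2. After x ≤ 14: [(10,2) (14,2) (14,32/3) (12,15) (10,16)]
3. After y ≥ 9: [(10,9) (14,9) (14,32/3) (12,15) (10,16)]
4. After y ≤ 12: [(10,12) (10,9) (14,9) (14,32/3) (174/13,12)]
5. Canonical ring: [(10,9) (14,9) (14,32/3) (174/13,12) (10,12)]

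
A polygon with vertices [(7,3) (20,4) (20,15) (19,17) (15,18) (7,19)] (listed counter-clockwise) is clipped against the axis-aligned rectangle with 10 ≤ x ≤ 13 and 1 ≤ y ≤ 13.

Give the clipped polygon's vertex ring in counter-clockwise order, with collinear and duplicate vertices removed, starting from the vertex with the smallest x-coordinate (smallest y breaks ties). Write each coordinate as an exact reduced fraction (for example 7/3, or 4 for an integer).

Clipped polygon: [(10,42/13) (13,45/13) (13,13) (10,13)]

1. After x ≥ 10: [(10,42/13) (20,4) (20,15) (19,17) (15,18) (10,149/8)]
2. After x ≤ 13: [(10,42/13) (13,45/13) (13,73/4) (10,149/8)]
3. After y ≥ 1: [(10,42/13) (13,45/13) (13,73/4) (10,149/8)]
4. After y ≤ 13: [(10,13) (10,42/13) (13,45/13) (13,13)]
5. Canonical ring: [(10,42/13) (13,45/13) (13,13) (10,13)]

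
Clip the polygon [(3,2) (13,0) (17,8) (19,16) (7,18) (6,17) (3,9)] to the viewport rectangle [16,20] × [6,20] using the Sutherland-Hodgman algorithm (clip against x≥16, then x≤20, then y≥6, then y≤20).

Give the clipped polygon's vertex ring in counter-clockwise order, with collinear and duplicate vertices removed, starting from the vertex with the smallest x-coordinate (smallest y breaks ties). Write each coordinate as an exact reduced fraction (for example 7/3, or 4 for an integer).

1. After x ≥ 16: [(16,6) (17,8) (19,16) (16,33/2)]
2. After x ≤ 20: [(16,6) (17,8) (19,16) (16,33/2)]
3. After y ≥ 6: [(16,6) (17,8) (19,16) (16,33/2)]
4. After y ≤ 20: [(16,6) (17,8) (19,16) (16,33/2)]
5. Canonical ring: [(16,6) (17,8) (19,16) (16,33/2)]

Clipped polygon: [(16,6) (17,8) (19,16) (16,33/2)]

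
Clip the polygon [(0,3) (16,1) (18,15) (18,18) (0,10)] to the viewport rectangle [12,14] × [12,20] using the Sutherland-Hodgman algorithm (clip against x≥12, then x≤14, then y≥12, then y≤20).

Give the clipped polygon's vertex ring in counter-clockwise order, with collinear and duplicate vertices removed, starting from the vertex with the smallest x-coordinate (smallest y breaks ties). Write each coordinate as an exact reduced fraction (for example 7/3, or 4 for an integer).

Clipped polygon: [(12,12) (14,12) (14,146/9) (12,46/3)]

1. After x ≥ 12: [(12,3/2) (16,1) (18,15) (18,18) (12,46/3)]
2. After x ≤ 14: [(12,3/2) (14,5/4) (14,146/9) (12,46/3)]
3. After y ≥ 12: [(12,12) (14,12) (14,146/9) (12,46/3)]
4. After y ≤ 20: [(12,12) (14,12) (14,146/9) (12,46/3)]
5. Canonical ring: [(12,12) (14,12) (14,146/9) (12,46/3)]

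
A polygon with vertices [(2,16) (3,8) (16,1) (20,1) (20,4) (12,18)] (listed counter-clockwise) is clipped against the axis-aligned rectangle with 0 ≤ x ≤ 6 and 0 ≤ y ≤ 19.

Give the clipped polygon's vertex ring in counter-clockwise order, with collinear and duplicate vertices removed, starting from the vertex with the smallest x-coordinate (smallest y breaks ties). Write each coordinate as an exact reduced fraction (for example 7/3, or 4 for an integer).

Clipped polygon: [(2,16) (3,8) (6,83/13) (6,84/5)]

1. After x ≥ 0: [(2,16) (3,8) (16,1) (20,1) (20,4) (12,18)]
2. After x ≤ 6: [(6,84/5) (2,16) (3,8) (6,83/13)]
3. After y ≥ 0: [(6,84/5) (2,16) (3,8) (6,83/13)]
4. After y ≤ 19: [(6,84/5) (2,16) (3,8) (6,83/13)]
5. Canonical ring: [(2,16) (3,8) (6,83/13) (6,84/5)]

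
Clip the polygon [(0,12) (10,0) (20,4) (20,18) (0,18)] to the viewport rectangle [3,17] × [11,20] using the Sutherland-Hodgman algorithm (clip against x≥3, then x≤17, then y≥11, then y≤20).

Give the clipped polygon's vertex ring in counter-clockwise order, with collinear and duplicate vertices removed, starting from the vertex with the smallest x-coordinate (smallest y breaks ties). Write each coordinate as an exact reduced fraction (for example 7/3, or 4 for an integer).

Clipped polygon: [(3,11) (17,11) (17,18) (3,18)]

1. After x ≥ 3: [(3,42/5) (10,0) (20,4) (20,18) (3,18)]
2. After x ≤ 17: [(3,42/5) (10,0) (17,14/5) (17,18) (3,18)]
3. After y ≥ 11: [(3,11) (17,11) (17,18) (3,18)]
4. After y ≤ 20: [(3,11) (17,11) (17,18) (3,18)]
5. Canonical ring: [(3,11) (17,11) (17,18) (3,18)]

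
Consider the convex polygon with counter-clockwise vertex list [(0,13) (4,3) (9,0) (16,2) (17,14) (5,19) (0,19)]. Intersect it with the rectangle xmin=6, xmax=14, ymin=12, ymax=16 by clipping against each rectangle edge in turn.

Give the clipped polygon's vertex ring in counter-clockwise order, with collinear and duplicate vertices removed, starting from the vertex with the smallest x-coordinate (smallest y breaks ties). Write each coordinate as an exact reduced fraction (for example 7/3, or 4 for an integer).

1. After x ≥ 6: [(6,9/5) (9,0) (16,2) (17,14) (6,223/12)]
2. After x ≤ 14: [(6,9/5) (9,0) (14,10/7) (14,61/4) (6,223/12)]
3. After y ≥ 12: [(6,12) (14,12) (14,61/4) (6,223/12)]
4. After y ≤ 16: [(6,16) (6,12) (14,12) (14,61/4) (61/5,16)]
5. Canonical ring: [(6,12) (14,12) (14,61/4) (61/5,16) (6,16)]

Clipped polygon: [(6,12) (14,12) (14,61/4) (61/5,16) (6,16)]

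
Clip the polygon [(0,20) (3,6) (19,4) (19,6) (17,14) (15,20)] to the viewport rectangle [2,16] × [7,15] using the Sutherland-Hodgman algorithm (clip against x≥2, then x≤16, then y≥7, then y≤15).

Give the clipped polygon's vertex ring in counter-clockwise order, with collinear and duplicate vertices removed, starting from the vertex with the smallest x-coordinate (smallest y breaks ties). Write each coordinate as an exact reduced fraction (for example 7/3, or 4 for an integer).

Clipped polygon: [(2,32/3) (39/14,7) (16,7) (16,15) (2,15)]

1. After x ≥ 2: [(2,20) (2,32/3) (3,6) (19,4) (19,6) (17,14) (15,20)]
2. After x ≤ 16: [(2,20) (2,32/3) (3,6) (16,35/8) (16,17) (15,20)]
3. After y ≥ 7: [(2,20) (2,32/3) (39/14,7) (16,7) (16,17) (15,20)]
4. After y ≤ 15: [(2,15) (2,32/3) (39/14,7) (16,7) (16,15)]
5. Canonical ring: [(2,32/3) (39/14,7) (16,7) (16,15) (2,15)]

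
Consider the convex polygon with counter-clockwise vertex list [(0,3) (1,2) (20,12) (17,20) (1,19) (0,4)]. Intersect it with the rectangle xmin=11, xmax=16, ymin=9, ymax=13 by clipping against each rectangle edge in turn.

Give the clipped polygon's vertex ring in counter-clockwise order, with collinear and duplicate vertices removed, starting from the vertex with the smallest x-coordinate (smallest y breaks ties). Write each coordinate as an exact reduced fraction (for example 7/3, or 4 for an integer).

1. After x ≥ 11: [(11,138/19) (20,12) (17,20) (11,157/8)]
2. After x ≤ 16: [(11,138/19) (16,188/19) (16,319/16) (11,157/8)]
3. After y ≥ 9: [(11,9) (143/10,9) (16,188/19) (16,319/16) (11,157/8)]
4. After y ≤ 13: [(11,13) (11,9) (143/10,9) (16,188/19) (16,13)]
5. Canonical ring: [(11,9) (143/10,9) (16,188/19) (16,13) (11,13)]

Clipped polygon: [(11,9) (143/10,9) (16,188/19) (16,13) (11,13)]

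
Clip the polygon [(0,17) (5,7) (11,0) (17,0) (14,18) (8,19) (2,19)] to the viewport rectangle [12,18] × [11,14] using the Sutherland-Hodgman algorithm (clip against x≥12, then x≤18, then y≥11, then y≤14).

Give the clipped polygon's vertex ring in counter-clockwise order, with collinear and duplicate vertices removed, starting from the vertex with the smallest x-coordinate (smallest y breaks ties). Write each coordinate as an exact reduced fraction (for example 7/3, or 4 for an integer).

1. After x ≥ 12: [(12,0) (17,0) (14,18) (12,55/3)]
2. After x ≤ 18: [(12,0) (17,0) (14,18) (12,55/3)]
3. After y ≥ 11: [(12,11) (91/6,11) (14,18) (12,55/3)]
4. After y ≤ 14: [(12,14) (12,11) (91/6,11) (44/3,14)]
5. Canonical ring: [(12,11) (91/6,11) (44/3,14) (12,14)]

Clipped polygon: [(12,11) (91/6,11) (44/3,14) (12,14)]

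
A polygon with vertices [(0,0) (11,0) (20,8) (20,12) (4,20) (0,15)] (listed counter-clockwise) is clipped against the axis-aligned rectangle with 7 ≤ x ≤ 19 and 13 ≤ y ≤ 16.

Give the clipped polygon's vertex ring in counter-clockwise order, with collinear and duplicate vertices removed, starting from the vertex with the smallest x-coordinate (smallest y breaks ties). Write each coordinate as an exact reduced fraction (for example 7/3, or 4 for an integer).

1. After x ≥ 7: [(7,0) (11,0) (20,8) (20,12) (7,37/2)]
2. After x ≤ 19: [(7,0) (11,0) (19,64/9) (19,25/2) (7,37/2)]
3. After y ≥ 13: [(7,13) (18,13) (7,37/2)]
4. After y ≤ 16: [(7,16) (7,13) (18,13) (12,16)]
5. Canonical ring: [(7,13) (18,13) (12,16) (7,16)]

Clipped polygon: [(7,13) (18,13) (12,16) (7,16)]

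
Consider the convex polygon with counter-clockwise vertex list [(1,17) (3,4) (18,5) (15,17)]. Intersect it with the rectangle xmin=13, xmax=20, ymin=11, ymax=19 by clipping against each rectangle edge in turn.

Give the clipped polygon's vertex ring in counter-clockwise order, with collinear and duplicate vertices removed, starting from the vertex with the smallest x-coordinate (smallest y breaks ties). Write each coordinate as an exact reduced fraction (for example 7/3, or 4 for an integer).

1. After x ≥ 13: [(13,17) (13,14/3) (18,5) (15,17)]
2. After x ≤ 20: [(13,17) (13,14/3) (18,5) (15,17)]
3. After y ≥ 11: [(13,17) (13,11) (33/2,11) (15,17)]
4. After y ≤ 19: [(13,17) (13,11) (33/2,11) (15,17)]
5. Canonical ring: [(13,11) (33/2,11) (15,17) (13,17)]

Clipped polygon: [(13,11) (33/2,11) (15,17) (13,17)]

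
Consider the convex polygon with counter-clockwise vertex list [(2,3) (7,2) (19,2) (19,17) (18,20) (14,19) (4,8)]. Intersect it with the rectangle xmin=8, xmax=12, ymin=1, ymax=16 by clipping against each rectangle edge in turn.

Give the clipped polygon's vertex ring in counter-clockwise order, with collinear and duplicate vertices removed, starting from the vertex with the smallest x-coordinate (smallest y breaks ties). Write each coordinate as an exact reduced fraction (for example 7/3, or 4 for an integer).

Clipped polygon: [(8,2) (12,2) (12,16) (124/11,16) (8,62/5)]

1. After x ≥ 8: [(8,2) (19,2) (19,17) (18,20) (14,19) (8,62/5)]
2. After x ≤ 12: [(8,2) (12,2) (12,84/5) (8,62/5)]
3. After y ≥ 1: [(8,2) (12,2) (12,84/5) (8,62/5)]
4. After y ≤ 16: [(8,2) (12,2) (12,16) (124/11,16) (8,62/5)]
5. Canonical ring: [(8,2) (12,2) (12,16) (124/11,16) (8,62/5)]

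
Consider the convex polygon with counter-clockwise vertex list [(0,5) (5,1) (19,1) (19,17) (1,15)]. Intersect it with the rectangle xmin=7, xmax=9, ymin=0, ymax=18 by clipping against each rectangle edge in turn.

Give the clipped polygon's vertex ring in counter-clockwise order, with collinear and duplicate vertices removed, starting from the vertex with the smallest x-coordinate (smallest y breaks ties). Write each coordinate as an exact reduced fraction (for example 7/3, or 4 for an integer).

1. After x ≥ 7: [(7,1) (19,1) (19,17) (7,47/3)]
2. After x ≤ 9: [(7,1) (9,1) (9,143/9) (7,47/3)]
3. After y ≥ 0: [(7,1) (9,1) (9,143/9) (7,47/3)]
4. After y ≤ 18: [(7,1) (9,1) (9,143/9) (7,47/3)]
5. Canonical ring: [(7,1) (9,1) (9,143/9) (7,47/3)]

Clipped polygon: [(7,1) (9,1) (9,143/9) (7,47/3)]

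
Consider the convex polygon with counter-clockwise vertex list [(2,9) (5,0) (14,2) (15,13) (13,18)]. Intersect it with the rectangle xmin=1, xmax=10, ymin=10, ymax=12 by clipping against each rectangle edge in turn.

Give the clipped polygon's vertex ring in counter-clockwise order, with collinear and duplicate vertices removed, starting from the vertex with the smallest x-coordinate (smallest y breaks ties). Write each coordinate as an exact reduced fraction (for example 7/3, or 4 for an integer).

1. After x ≥ 1: [(2,9) (5,0) (14,2) (15,13) (13,18)]
2. After x ≤ 10: [(10,171/11) (2,9) (5,0) (10,10/9)]
3. After y ≥ 10: [(10,10) (10,171/11) (29/9,10)]
4. After y ≤ 12: [(10,10) (10,12) (17/3,12) (29/9,10)]
5. Canonical ring: [(29/9,10) (10,10) (10,12) (17/3,12)]

Clipped polygon: [(29/9,10) (10,10) (10,12) (17/3,12)]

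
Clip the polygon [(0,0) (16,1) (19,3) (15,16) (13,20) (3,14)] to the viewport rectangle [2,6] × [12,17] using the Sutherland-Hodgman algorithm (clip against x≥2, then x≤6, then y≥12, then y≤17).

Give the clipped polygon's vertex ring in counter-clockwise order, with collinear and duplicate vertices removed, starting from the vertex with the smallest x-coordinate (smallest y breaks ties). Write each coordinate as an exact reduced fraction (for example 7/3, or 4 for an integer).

Clipped polygon: [(18/7,12) (6,12) (6,79/5) (3,14)]

1. After x ≥ 2: [(2,28/3) (2,1/8) (16,1) (19,3) (15,16) (13,20) (3,14)]
2. After x ≤ 6: [(2,28/3) (2,1/8) (6,3/8) (6,79/5) (3,14)]
3. After y ≥ 12: [(18/7,12) (6,12) (6,79/5) (3,14)]
4. After y ≤ 17: [(18/7,12) (6,12) (6,79/5) (3,14)]
5. Canonical ring: [(18/7,12) (6,12) (6,79/5) (3,14)]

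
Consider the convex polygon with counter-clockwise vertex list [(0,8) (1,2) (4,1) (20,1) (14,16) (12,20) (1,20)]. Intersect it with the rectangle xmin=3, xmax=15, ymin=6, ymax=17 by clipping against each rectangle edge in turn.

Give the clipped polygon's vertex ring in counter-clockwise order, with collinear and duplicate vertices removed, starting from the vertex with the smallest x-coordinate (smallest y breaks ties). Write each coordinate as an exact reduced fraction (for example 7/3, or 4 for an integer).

1. After x ≥ 3: [(3,4/3) (4,1) (20,1) (14,16) (12,20) (3,20)]
2. After x ≤ 15: [(3,4/3) (4,1) (15,1) (15,27/2) (14,16) (12,20) (3,20)]
3. After y ≥ 6: [(3,6) (15,6) (15,27/2) (14,16) (12,20) (3,20)]
4. After y ≤ 17: [(3,17) (3,6) (15,6) (15,27/2) (14,16) (27/2,17)]
5. Canonical ring: [(3,6) (15,6) (15,27/2) (14,16) (27/2,17) (3,17)]

Clipped polygon: [(3,6) (15,6) (15,27/2) (14,16) (27/2,17) (3,17)]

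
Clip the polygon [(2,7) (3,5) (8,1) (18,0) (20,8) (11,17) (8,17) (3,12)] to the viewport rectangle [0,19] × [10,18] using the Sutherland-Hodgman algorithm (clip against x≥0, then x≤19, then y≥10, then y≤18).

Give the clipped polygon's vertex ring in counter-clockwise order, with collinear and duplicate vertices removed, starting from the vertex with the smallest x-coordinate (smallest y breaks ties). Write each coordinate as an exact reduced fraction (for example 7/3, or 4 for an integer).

Clipped polygon: [(13/5,10) (18,10) (11,17) (8,17) (3,12)]

1. After x ≥ 0: [(2,7) (3,5) (8,1) (18,0) (20,8) (11,17) (8,17) (3,12)]
2. After x ≤ 19: [(2,7) (3,5) (8,1) (18,0) (19,4) (19,9) (11,17) (8,17) (3,12)]
3. After y ≥ 10: [(13/5,10) (18,10) (11,17) (8,17) (3,12)]
4. After y ≤ 18: [(13/5,10) (18,10) (11,17) (8,17) (3,12)]
5. Canonical ring: [(13/5,10) (18,10) (11,17) (8,17) (3,12)]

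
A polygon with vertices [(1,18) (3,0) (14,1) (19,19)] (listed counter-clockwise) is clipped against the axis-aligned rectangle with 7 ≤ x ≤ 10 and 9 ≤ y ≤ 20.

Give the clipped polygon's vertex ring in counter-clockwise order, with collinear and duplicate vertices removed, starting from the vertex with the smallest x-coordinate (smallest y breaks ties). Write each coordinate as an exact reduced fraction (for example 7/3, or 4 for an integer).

1. After x ≥ 7: [(7,55/3) (7,4/11) (14,1) (19,19)]
2. After x ≤ 10: [(10,37/2) (7,55/3) (7,4/11) (10,7/11)]
3. After y ≥ 9: [(10,9) (10,37/2) (7,55/3) (7,9)]
4. After y ≤ 20: [(10,9) (10,37/2) (7,55/3) (7,9)]
5. Canonical ring: [(7,9) (10,9) (10,37/2) (7,55/3)]

Clipped polygon: [(7,9) (10,9) (10,37/2) (7,55/3)]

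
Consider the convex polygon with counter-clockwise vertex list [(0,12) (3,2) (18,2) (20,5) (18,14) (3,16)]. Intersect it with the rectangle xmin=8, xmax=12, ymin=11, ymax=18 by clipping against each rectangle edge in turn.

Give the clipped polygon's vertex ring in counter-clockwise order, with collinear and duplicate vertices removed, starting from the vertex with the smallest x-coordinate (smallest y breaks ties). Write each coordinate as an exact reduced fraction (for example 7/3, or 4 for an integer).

Clipped polygon: [(8,11) (12,11) (12,74/5) (8,46/3)]

1. After x ≥ 8: [(8,2) (18,2) (20,5) (18,14) (8,46/3)]
2. After x ≤ 12: [(8,2) (12,2) (12,74/5) (8,46/3)]
3. After y ≥ 11: [(8,11) (12,11) (12,74/5) (8,46/3)]
4. After y ≤ 18: [(8,11) (12,11) (12,74/5) (8,46/3)]
5. Canonical ring: [(8,11) (12,11) (12,74/5) (8,46/3)]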